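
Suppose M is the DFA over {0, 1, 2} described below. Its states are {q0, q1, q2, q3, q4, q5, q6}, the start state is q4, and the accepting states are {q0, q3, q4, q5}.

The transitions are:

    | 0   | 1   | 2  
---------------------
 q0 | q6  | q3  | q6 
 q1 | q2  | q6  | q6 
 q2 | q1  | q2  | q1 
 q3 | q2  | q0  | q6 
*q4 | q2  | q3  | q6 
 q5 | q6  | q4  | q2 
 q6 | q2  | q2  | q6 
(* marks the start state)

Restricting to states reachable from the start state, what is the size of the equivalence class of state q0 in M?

3

First remove the unreachable states {q5}; 6 states remain.
Start with accepting vs non-accepting: {q0,q3,q4} | {q1,q2,q6}.
The partition is now stable with 2 blocks: {q0,q3,q4} | {q1,q2,q6}.
The equivalence class containing q0 is {q0,q3,q4}, of size 3.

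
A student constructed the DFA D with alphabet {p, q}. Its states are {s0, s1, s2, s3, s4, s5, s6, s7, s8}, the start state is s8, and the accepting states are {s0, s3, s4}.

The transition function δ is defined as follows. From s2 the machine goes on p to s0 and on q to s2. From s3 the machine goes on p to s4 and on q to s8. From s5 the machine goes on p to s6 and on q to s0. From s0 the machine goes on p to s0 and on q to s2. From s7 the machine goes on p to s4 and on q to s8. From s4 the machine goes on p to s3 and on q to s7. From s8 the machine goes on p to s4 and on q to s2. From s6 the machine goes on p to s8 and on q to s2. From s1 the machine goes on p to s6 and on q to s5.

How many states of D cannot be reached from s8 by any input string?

3

Starting at s8 and following transitions, the reachable set is {s0, s2, s3, s4, s7, s8}. That leaves s1, s5, s6 unreachable — 3 in total.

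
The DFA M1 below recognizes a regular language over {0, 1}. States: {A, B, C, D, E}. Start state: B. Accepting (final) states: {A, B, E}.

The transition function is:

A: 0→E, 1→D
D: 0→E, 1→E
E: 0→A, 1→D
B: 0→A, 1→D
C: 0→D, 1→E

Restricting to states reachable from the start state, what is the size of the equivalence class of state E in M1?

Reachable states from the start: {A,B,D,E}. Unreachable: {C} — drop them.
P0 = {A,B,E} | {D}.
Stable partition: {A,B,E} | {D} — 2 equivalence classes.
State E belongs to the block {A,B,E}, which has 3 states.

3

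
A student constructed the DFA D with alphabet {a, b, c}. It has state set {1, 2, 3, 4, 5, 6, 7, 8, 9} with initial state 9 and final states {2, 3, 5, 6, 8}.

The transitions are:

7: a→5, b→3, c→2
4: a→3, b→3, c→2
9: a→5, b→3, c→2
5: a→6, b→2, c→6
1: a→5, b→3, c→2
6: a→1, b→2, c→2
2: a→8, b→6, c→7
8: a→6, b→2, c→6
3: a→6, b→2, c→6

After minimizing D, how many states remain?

4

First remove the unreachable states {4}; 8 states remain.
Start with accepting vs non-accepting: {2,3,5,6,8} | {1,7,9}.
Refine {2,3,5,6,8} on symbol a: members go to different blocks, giving {2,3,5,8} and {6}.
Refine {2,3,5,8} on symbol a: members go to different blocks, giving {3,5,8} and {2}.
The partition is now stable with 4 blocks: {3,5,8} | {1,7,9} | {6} | {2}.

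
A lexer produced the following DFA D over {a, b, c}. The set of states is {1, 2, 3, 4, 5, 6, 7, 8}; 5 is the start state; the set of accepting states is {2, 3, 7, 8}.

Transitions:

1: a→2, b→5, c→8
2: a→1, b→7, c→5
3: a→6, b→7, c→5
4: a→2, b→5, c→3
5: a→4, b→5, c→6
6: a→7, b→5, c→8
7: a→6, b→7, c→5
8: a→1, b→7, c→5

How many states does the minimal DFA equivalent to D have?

Every state is reachable, so we keep all 8.
P0 = {2,3,7,8} | {1,4,5,6}.
Refine {1,4,5,6} on symbol a: members go to different blocks, giving {1,4,6} and {5}.
The partition is now stable with 3 blocks: {2,3,7,8} | {1,4,6} | {5}.

3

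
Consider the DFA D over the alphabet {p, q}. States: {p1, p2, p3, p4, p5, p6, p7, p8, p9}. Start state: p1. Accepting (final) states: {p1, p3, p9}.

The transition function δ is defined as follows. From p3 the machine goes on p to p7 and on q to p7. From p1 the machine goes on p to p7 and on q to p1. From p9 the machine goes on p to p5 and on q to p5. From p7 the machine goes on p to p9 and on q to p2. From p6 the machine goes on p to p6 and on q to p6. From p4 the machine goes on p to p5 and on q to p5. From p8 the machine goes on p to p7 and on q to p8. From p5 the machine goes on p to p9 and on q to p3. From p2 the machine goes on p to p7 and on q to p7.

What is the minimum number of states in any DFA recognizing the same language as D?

First remove the unreachable states {p4,p6,p8}; 6 states remain.
P0 = {p1,p3,p9} | {p2,p5,p7}.
Split {p1,p3,p9} by δ(·,q) → {p3,p9} and {p1}.
On input p, block {p2,p5,p7} splits into {p5,p7} and {p2}.
Split {p5,p7} by δ(·,q) → {p5} and {p7}.
Split {p3,p9} by δ(·,p) → {p3} and {p9}.
No further refinement is possible. Final partition (6 blocks): {p3} | {p5} | {p1} | {p2} | {p7} | {p9}.

6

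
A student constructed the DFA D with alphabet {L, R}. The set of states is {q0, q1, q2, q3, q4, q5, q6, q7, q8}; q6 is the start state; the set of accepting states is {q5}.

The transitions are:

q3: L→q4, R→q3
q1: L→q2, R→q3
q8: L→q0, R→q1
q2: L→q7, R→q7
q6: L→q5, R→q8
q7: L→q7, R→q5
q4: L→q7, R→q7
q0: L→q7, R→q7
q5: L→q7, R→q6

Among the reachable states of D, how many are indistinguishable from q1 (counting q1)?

3

Initial partition by acceptance: {q5} | {q0,q1,q2,q3,q4,q6,q7,q8}.
Refine {q0,q1,q2,q3,q4,q6,q7,q8} on symbol L: members go to different blocks, giving {q0,q1,q2,q3,q4,q7,q8} and {q6}.
Split {q0,q1,q2,q3,q4,q7,q8} by δ(·,R) → {q0,q1,q2,q3,q4,q8} and {q7}.
Refine {q0,q1,q2,q3,q4,q8} on symbol L: members go to different blocks, giving {q0,q2,q4} and {q1,q3,q8}.
The partition is now stable with 5 blocks: {q5} | {q0,q2,q4} | {q6} | {q7} | {q1,q3,q8}.
The equivalence class containing q1 is {q1,q3,q8}, of size 3.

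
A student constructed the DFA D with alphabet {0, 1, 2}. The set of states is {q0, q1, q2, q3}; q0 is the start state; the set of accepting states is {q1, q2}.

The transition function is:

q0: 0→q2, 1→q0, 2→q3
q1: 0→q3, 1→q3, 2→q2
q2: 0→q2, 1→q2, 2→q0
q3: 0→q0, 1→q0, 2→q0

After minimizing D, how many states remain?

First remove the unreachable states {q1}; 3 states remain.
Start with accepting vs non-accepting: {q2} | {q0,q3}.
Refine {q0,q3} on symbol 0: members go to different blocks, giving {q0} and {q3}.
The partition is now stable with 3 blocks: {q2} | {q0} | {q3}.

3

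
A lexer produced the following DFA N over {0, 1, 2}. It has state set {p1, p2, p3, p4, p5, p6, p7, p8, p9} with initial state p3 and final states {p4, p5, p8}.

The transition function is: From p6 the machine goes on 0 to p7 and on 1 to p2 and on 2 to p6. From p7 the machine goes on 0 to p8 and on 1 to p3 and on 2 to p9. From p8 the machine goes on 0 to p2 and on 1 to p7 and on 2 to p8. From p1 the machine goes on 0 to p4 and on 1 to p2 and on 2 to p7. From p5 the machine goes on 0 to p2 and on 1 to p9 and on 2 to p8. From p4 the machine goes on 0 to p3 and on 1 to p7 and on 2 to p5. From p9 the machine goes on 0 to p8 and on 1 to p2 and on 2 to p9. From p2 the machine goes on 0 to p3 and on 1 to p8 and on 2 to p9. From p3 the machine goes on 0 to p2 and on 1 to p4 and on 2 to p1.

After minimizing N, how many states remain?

First remove the unreachable states {p6}; 8 states remain.
Initial partition by acceptance: {p4,p5,p8} | {p1,p2,p3,p7,p9}.
Refine {p1,p2,p3,p7,p9} on symbol 0: members go to different blocks, giving {p1,p7,p9} and {p2,p3}.
The partition is now stable with 3 blocks: {p4,p5,p8} | {p1,p7,p9} | {p2,p3}.

3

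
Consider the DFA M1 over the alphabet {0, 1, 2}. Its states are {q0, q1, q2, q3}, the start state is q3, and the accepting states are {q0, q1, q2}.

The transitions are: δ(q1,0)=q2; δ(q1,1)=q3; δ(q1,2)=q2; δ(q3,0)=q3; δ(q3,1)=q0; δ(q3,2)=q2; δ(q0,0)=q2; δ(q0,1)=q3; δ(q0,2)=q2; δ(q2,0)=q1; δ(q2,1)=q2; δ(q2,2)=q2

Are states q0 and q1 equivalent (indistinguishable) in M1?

P0 = {q0,q1,q2} | {q3}.
Refine {q0,q1,q2} on symbol 1: members go to different blocks, giving {q0,q1} and {q2}.
Stable partition: {q0,q1} | {q3} | {q2} — 3 equivalence classes.
q0 and q1 lie in the same block of the stable partition, so they are equivalent — no string distinguishes them.

Yes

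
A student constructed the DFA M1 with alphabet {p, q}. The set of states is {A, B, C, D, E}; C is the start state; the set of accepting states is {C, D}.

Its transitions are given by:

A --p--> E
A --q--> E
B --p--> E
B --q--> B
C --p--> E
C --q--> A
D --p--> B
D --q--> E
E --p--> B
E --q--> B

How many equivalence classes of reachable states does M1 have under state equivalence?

2

States {D} cannot be reached from the start state, so discard them.
Initial partition by acceptance: {C} | {A,B,E}.
Stable partition: {C} | {A,B,E} — 2 equivalence classes.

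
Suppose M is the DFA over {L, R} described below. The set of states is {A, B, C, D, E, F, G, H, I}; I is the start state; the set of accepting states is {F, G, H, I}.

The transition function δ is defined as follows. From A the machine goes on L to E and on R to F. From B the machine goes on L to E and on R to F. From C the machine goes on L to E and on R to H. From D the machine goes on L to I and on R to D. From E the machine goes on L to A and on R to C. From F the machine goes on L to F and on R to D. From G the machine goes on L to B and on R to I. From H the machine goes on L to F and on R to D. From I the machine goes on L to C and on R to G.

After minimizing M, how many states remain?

All states are reachable from the start state.
Start with accepting vs non-accepting: {F,G,H,I} | {A,B,C,D,E}.
Refine {F,G,H,I} on symbol L: members go to different blocks, giving {F,H} and {G,I}.
On input L, block {A,B,C,D,E} splits into {A,B,C,E} and {D}.
On input R, block {A,B,C,E} splits into {A,B,C} and {E}.
No further refinement is possible. Final partition (5 blocks): {F,H} | {A,B,C} | {G,I} | {D} | {E}.

5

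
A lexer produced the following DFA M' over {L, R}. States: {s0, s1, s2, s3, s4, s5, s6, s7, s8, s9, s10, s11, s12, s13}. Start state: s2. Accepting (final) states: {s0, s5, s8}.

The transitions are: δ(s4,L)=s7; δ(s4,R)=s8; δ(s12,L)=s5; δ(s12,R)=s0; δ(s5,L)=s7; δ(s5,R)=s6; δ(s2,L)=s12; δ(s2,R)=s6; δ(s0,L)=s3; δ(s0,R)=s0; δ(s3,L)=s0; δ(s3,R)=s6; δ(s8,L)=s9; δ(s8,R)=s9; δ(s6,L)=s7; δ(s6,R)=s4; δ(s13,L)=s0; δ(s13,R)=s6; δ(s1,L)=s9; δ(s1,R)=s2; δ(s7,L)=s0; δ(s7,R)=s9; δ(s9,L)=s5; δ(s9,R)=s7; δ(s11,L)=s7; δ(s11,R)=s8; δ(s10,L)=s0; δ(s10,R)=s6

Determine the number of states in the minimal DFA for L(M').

States {s1,s10,s11,s13} cannot be reached from the start state, so discard them.
P0 = {s0,s5,s8} | {s2,s3,s4,s6,s7,s9,s12}.
Split {s0,s5,s8} by δ(·,R) → {s5,s8} and {s0}.
Refine {s2,s3,s4,s6,s7,s9,s12} on symbol L: members go to different blocks, giving {s2,s4,s6} and {s3,s7} and {s9,s12}.
On input L, block {s5,s8} splits into {s5} and {s8}.
Split {s2,s4,s6} by δ(·,L) → {s4,s6} and {s2}.
Refine {s4,s6} on symbol R: members go to different blocks, giving {s4} and {s6}.
Split {s3,s7} by δ(·,R) → {s3} and {s7}.
Split {s9,s12} by δ(·,R) → {s9} and {s12}.
The partition is now stable with 10 blocks: {s5} | {s4} | {s0} | {s3} | {s9} | {s8} | {s2} | {s6} | {s7} | {s12}.

10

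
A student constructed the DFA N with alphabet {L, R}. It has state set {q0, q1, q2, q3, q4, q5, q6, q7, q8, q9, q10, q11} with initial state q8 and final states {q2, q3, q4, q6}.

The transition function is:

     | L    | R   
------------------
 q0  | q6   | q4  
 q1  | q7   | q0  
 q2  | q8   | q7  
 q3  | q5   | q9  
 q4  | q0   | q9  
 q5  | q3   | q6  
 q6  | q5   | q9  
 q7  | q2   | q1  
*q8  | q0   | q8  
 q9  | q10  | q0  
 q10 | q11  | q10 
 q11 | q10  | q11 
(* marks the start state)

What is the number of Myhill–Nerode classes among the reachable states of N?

States {q1,q2,q7} cannot be reached from the start state, so discard them.
Start with accepting vs non-accepting: {q3,q4,q6} | {q0,q5,q8,q9,q10,q11}.
Refine {q0,q5,q8,q9,q10,q11} on symbol L: members go to different blocks, giving {q8,q9,q10,q11} and {q0,q5}.
Split {q8,q9,q10,q11} by δ(·,L) → {q9,q10,q11} and {q8}.
Refine {q9,q10,q11} on symbol R: members go to different blocks, giving {q10,q11} and {q9}.
The partition is now stable with 5 blocks: {q3,q4,q6} | {q10,q11} | {q0,q5} | {q8} | {q9}.

5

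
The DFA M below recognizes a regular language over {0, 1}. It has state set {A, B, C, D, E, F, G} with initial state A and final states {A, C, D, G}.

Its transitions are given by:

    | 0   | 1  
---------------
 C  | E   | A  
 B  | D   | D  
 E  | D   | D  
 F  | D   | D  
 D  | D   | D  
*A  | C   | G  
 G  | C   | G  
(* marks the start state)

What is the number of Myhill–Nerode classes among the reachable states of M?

4

Reachable states from the start: {A,C,D,E,G}. Unreachable: {B,F} — drop them.
P0 = {A,C,D,G} | {E}.
Refine {A,C,D,G} on symbol 0: members go to different blocks, giving {A,D,G} and {C}.
On input 0, block {A,D,G} splits into {A,G} and {D}.
No further refinement is possible. Final partition (4 blocks): {A,G} | {E} | {C} | {D}.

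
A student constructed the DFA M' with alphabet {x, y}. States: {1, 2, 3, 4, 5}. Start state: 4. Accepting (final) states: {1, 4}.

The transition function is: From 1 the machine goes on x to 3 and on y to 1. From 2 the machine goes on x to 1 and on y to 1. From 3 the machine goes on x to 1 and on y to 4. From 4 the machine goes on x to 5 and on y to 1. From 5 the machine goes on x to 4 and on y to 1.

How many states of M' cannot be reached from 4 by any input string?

1

BFS from 4 reaches {1, 3, 4, 5}; the 1 state(s) 2 are never visited.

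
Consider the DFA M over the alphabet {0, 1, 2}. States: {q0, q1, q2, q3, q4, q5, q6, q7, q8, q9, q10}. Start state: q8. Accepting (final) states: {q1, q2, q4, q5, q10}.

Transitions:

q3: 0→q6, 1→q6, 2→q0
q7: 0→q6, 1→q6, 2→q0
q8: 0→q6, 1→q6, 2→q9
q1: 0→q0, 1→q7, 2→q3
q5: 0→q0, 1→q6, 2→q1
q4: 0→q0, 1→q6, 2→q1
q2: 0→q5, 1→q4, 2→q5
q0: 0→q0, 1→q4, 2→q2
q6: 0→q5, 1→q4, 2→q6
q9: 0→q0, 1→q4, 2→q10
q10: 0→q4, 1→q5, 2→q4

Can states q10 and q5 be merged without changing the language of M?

Every state is reachable, so we keep all 11.
P0 = {q1,q2,q4,q5,q10} | {q0,q3,q6,q7,q8,q9}.
On input 0, block {q1,q2,q4,q5,q10} splits into {q1,q4,q5} and {q2,q10}.
Split {q1,q4,q5} by δ(·,2) → {q4,q5} and {q1}.
On input 0, block {q0,q3,q6,q7,q8,q9} splits into {q0,q3,q7,q8,q9} and {q6}.
On input 0, block {q0,q3,q7,q8,q9} splits into {q3,q7,q8} and {q0,q9}.
Stable partition: {q4,q5} | {q3,q7,q8} | {q2,q10} | {q1} | {q6} | {q0,q9} — 6 equivalence classes.
q10 and q5 end up in different blocks, so they are distinguishable. For instance, the string '0' is accepted from only q10.

No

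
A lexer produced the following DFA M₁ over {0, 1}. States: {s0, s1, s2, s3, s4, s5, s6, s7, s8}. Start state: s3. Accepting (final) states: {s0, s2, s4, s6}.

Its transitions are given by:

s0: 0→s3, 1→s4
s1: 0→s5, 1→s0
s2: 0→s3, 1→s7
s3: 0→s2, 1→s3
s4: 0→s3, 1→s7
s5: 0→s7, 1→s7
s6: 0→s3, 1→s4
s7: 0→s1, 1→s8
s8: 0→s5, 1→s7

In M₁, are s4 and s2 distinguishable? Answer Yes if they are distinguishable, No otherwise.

First remove the unreachable states {s6}; 8 states remain.
Initial partition by acceptance: {s0,s2,s4} | {s1,s3,s5,s7,s8}.
On input 1, block {s0,s2,s4} splits into {s2,s4} and {s0}.
On input 0, block {s1,s3,s5,s7,s8} splits into {s1,s5,s7,s8} and {s3}.
Refine {s1,s5,s7,s8} on symbol 1: members go to different blocks, giving {s5,s7,s8} and {s1}.
Split {s5,s7,s8} by δ(·,0) → {s5,s8} and {s7}.
Split {s5,s8} by δ(·,0) → {s5} and {s8}.
Stable partition: {s2,s4} | {s5} | {s0} | {s3} | {s1} | {s7} | {s8} — 7 equivalence classes.
s4 and s2 lie in the same block of the stable partition, so they are equivalent — no string distinguishes them.

No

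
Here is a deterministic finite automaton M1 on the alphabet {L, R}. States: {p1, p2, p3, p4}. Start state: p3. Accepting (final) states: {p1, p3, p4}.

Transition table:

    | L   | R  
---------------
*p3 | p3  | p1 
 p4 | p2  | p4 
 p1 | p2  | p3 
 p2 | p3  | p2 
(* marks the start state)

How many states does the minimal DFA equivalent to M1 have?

3

Reachable states from the start: {p1,p2,p3}. Unreachable: {p4} — drop them.
Initial partition by acceptance: {p1,p3} | {p2}.
On input L, block {p1,p3} splits into {p1} and {p3}.
The partition is now stable with 3 blocks: {p1} | {p2} | {p3}.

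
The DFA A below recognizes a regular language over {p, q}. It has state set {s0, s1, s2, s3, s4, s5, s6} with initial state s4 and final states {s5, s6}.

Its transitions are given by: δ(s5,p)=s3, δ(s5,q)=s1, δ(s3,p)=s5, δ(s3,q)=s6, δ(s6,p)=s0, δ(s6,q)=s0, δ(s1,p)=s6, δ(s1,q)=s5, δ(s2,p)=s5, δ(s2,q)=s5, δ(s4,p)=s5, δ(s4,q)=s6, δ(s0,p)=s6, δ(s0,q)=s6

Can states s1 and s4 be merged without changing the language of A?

Yes

States {s2} cannot be reached from the start state, so discard them.
Start with accepting vs non-accepting: {s5,s6} | {s0,s1,s3,s4}.
The partition is now stable with 2 blocks: {s5,s6} | {s0,s1,s3,s4}.
s1 and s4 lie in the same block of the stable partition, so they are equivalent — no string distinguishes them.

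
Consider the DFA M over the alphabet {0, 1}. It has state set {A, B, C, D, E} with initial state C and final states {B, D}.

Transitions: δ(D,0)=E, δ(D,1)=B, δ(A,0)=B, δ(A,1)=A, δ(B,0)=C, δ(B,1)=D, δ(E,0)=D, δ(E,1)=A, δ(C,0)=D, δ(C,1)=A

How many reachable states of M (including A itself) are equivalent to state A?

3

All states are reachable from the start state.
Start with accepting vs non-accepting: {B,D} | {A,C,E}.
Stable partition: {B,D} | {A,C,E} — 2 equivalence classes.
The equivalence class containing A is {A,C,E}, of size 3.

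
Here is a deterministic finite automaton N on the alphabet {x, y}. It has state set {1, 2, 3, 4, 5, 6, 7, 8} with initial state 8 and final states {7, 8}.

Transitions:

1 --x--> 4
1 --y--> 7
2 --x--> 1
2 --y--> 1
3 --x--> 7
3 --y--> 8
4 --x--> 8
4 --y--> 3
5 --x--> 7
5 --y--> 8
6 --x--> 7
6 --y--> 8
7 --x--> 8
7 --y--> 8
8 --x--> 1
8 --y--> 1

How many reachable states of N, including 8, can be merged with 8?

1

First remove the unreachable states {2,5,6}; 5 states remain.
Start with accepting vs non-accepting: {7,8} | {1,3,4}.
Split {7,8} by δ(·,x) → {7} and {8}.
Split {1,3,4} by δ(·,x) → {1} and {3} and {4}.
No further refinement is possible. Final partition (5 blocks): {7} | {1} | {8} | {3} | {4}.
The equivalence class containing 8 is {8}, of size 1.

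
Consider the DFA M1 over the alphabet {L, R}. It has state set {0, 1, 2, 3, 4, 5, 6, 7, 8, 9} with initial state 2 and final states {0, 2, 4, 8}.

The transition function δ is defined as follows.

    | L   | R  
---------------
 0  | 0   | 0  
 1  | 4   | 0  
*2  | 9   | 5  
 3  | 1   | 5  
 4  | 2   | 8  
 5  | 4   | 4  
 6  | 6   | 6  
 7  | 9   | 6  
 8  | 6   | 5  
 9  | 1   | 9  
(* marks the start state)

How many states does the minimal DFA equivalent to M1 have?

8

First remove the unreachable states {3,7}; 8 states remain.
Start with accepting vs non-accepting: {0,2,4,8} | {1,5,6,9}.
Split {0,2,4,8} by δ(·,L) → {0,4} and {2,8}.
On input L, block {0,4} splits into {0} and {4}.
Refine {1,5,6,9} on symbol L: members go to different blocks, giving {1,5} and {6,9}.
Split {1,5} by δ(·,R) → {1} and {5}.
Split {6,9} by δ(·,L) → {6} and {9}.
Split {2,8} by δ(·,L) → {2} and {8}.
Stable partition: {0} | {1} | {2} | {4} | {6} | {5} | {9} | {8} — 8 equivalence classes.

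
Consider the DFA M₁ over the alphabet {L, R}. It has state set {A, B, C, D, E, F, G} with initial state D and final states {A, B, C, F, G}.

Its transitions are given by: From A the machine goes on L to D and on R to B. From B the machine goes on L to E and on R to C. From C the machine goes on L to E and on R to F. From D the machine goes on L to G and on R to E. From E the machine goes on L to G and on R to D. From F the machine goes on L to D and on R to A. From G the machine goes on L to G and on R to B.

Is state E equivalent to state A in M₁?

Start with accepting vs non-accepting: {A,B,C,F,G} | {D,E}.
On input L, block {A,B,C,F,G} splits into {A,B,C,F} and {G}.
No further refinement is possible. Final partition (3 blocks): {A,B,C,F} | {D,E} | {G}.
E and A end up in different blocks, so they are distinguishable. For instance, the string 'ε' is accepted from only A.

No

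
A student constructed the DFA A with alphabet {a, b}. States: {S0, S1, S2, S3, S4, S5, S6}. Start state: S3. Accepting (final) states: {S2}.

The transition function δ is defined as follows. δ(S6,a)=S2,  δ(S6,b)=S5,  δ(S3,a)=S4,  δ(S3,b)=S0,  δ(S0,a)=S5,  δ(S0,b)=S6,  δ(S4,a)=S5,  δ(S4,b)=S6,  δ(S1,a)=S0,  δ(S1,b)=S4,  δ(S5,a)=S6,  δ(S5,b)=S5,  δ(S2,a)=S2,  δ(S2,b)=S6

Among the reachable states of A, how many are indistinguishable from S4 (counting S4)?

2

First remove the unreachable states {S1}; 6 states remain.
Start with accepting vs non-accepting: {S2} | {S0,S3,S4,S5,S6}.
Refine {S0,S3,S4,S5,S6} on symbol a: members go to different blocks, giving {S0,S3,S4,S5} and {S6}.
Split {S0,S3,S4,S5} by δ(·,a) → {S0,S3,S4} and {S5}.
Split {S0,S3,S4} by δ(·,a) → {S0,S4} and {S3}.
The partition is now stable with 5 blocks: {S2} | {S0,S4} | {S6} | {S5} | {S3}.
The equivalence class containing S4 is {S0,S4}, of size 2.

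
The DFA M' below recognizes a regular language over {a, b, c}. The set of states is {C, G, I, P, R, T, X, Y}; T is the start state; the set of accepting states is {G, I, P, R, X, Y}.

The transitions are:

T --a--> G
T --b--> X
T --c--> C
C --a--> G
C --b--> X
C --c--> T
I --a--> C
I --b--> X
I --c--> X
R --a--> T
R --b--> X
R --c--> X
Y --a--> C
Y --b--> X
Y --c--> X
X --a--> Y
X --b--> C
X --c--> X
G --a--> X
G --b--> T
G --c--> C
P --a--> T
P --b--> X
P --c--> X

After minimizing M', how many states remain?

4

First remove the unreachable states {I,P,R}; 5 states remain.
Initial partition by acceptance: {G,X,Y} | {C,T}.
Split {G,X,Y} by δ(·,a) → {G,X} and {Y}.
Split {G,X} by δ(·,a) → {G} and {X}.
No further refinement is possible. Final partition (4 blocks): {G} | {C,T} | {Y} | {X}.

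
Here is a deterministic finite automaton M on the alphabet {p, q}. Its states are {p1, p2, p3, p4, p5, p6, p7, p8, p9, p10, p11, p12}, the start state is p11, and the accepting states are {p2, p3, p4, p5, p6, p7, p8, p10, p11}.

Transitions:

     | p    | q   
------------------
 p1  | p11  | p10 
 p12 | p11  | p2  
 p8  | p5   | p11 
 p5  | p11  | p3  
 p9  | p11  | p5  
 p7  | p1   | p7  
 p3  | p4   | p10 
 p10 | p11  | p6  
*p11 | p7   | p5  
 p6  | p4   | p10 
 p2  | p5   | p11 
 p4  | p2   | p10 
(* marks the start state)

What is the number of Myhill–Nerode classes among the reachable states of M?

7

States {p8,p9,p12} cannot be reached from the start state, so discard them.
Start with accepting vs non-accepting: {p2,p3,p4,p5,p6,p7,p10,p11} | {p1}.
Split {p2,p3,p4,p5,p6,p7,p10,p11} by δ(·,p) → {p2,p3,p4,p5,p6,p10,p11} and {p7}.
Split {p2,p3,p4,p5,p6,p10,p11} by δ(·,p) → {p2,p3,p4,p5,p6,p10} and {p11}.
Refine {p2,p3,p4,p5,p6,p10} on symbol p: members go to different blocks, giving {p2,p3,p4,p6} and {p5,p10}.
Split {p2,p3,p4,p6} by δ(·,p) → {p3,p4,p6} and {p2}.
Refine {p3,p4,p6} on symbol p: members go to different blocks, giving {p3,p6} and {p4}.
The partition is now stable with 7 blocks: {p3,p6} | {p1} | {p7} | {p11} | {p5,p10} | {p2} | {p4}.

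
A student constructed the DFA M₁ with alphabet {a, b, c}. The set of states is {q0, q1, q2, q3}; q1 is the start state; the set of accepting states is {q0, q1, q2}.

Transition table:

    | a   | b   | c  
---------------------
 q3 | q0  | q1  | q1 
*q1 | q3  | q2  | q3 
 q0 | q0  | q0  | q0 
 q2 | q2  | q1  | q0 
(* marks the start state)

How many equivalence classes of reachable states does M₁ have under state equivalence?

Every state is reachable, so we keep all 4.
Initial partition by acceptance: {q0,q1,q2} | {q3}.
Split {q0,q1,q2} by δ(·,a) → {q0,q2} and {q1}.
On input b, block {q0,q2} splits into {q0} and {q2}.
Stable partition: {q0} | {q3} | {q1} | {q2} — 4 equivalence classes.

4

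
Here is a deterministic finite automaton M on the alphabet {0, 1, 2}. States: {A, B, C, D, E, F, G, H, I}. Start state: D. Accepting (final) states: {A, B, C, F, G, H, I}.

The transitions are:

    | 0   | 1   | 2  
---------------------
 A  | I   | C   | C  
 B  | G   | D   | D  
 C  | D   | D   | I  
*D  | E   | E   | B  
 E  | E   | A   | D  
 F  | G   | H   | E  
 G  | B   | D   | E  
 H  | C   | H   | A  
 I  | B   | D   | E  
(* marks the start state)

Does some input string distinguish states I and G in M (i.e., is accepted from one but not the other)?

No

Reachable states from the start: {A,B,C,D,E,G,I}. Unreachable: {F,H} — drop them.
Initial partition by acceptance: {A,B,C,G,I} | {D,E}.
On input 0, block {A,B,C,G,I} splits into {A,B,G,I} and {C}.
Refine {A,B,G,I} on symbol 1: members go to different blocks, giving {B,G,I} and {A}.
On input 1, block {D,E} splits into {D} and {E}.
Refine {B,G,I} on symbol 2: members go to different blocks, giving {G,I} and {B}.
Stable partition: {G,I} | {D} | {C} | {A} | {E} | {B} — 6 equivalence classes.
I and G lie in the same block of the stable partition, so they are equivalent — no string distinguishes them.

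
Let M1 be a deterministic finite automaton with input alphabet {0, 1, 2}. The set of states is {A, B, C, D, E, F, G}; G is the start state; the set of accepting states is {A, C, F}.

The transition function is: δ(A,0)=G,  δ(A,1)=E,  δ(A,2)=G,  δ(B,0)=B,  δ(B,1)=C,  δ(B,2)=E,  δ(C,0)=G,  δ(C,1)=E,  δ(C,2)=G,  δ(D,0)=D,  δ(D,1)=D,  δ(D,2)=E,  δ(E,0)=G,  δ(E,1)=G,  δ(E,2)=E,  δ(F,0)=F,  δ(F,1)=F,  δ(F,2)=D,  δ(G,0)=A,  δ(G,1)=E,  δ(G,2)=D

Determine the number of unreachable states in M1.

3

BFS from G reaches {A, D, E, G}; the 3 state(s) B, C, F are never visited.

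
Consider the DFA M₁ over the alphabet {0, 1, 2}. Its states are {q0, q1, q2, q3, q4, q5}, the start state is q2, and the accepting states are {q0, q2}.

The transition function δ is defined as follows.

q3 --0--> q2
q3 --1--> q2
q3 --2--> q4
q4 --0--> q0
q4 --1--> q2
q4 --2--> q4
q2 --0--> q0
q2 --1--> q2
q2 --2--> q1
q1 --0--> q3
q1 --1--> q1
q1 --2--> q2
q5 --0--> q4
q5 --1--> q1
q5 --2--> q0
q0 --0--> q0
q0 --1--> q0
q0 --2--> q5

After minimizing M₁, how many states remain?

Initial partition by acceptance: {q0,q2} | {q1,q3,q4,q5}.
Refine {q1,q3,q4,q5} on symbol 0: members go to different blocks, giving {q1,q5} and {q3,q4}.
The partition is now stable with 3 blocks: {q0,q2} | {q1,q5} | {q3,q4}.

3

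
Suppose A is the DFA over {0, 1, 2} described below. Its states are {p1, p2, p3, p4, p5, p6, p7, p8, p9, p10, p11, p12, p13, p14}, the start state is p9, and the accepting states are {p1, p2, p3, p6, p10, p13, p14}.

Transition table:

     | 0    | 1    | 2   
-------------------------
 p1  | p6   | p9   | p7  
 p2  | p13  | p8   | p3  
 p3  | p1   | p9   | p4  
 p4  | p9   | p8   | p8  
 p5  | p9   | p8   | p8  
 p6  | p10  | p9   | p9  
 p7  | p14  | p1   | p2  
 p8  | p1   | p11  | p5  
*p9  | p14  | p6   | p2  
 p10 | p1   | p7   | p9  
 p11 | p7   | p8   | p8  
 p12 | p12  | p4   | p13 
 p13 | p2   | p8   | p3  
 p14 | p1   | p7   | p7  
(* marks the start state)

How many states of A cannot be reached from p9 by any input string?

1

No path from p9 leads to p12; the other 13 states are all reachable.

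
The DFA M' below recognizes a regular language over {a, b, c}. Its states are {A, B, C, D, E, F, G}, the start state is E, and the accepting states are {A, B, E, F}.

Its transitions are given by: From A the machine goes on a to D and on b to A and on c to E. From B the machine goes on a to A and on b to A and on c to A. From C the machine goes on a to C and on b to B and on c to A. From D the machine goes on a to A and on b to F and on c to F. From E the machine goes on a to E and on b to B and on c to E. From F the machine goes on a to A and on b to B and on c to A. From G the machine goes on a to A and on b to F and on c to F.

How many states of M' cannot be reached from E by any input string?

2

BFS from E reaches {A, B, D, E, F}; the 2 state(s) C, G are never visited.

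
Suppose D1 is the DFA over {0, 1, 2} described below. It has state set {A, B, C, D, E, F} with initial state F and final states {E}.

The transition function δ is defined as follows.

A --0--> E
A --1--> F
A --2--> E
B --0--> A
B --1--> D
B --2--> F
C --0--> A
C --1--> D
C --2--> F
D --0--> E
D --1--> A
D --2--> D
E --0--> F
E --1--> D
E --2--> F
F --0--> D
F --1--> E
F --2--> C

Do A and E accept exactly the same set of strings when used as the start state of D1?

Reachable states from the start: {A,C,D,E,F}. Unreachable: {B} — drop them.
Start with accepting vs non-accepting: {E} | {A,C,D,F}.
On input 0, block {A,C,D,F} splits into {A,D} and {C,F}.
Refine {A,D} on symbol 1: members go to different blocks, giving {A} and {D}.
Refine {C,F} on symbol 0: members go to different blocks, giving {C} and {F}.
No further refinement is possible. Final partition (5 blocks): {E} | {A} | {C} | {D} | {F}.
A and E end up in different blocks, so they are distinguishable. For instance, the string 'ε' is accepted from only E.

No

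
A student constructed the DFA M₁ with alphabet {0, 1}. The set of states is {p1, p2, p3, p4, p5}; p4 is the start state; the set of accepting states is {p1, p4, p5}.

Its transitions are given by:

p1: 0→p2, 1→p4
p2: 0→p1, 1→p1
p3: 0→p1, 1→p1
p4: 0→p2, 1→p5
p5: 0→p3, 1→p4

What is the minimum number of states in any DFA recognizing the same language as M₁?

All states are reachable from the start state.
P0 = {p1,p4,p5} | {p2,p3}.
Stable partition: {p1,p4,p5} | {p2,p3} — 2 equivalence classes.

2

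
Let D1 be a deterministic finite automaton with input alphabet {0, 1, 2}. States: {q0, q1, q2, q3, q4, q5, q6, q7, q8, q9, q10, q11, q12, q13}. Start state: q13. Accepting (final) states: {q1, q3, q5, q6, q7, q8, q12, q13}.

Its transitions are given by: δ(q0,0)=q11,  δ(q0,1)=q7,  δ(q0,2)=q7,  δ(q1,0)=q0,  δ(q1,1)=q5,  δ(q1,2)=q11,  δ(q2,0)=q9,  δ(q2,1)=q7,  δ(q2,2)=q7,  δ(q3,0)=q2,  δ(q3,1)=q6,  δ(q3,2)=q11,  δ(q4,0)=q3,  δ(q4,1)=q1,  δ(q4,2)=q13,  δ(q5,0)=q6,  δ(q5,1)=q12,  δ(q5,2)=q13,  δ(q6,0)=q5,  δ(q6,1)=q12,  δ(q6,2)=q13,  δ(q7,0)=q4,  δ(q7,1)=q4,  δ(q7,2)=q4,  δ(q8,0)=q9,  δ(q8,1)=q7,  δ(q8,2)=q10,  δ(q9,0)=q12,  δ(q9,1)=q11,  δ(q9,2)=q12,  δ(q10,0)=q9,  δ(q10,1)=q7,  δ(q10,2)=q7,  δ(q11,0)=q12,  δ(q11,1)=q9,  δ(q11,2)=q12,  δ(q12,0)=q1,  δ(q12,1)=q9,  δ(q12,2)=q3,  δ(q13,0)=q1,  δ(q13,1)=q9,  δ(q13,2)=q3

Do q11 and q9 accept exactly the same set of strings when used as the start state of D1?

Yes

Reachable states from the start: {q0,q1,q2,q3,q4,q5,q6,q7,q9,q11,q12,q13}. Unreachable: {q8,q10} — drop them.
Initial partition by acceptance: {q1,q3,q5,q6,q7,q12,q13} | {q0,q2,q4,q9,q11}.
Refine {q1,q3,q5,q6,q7,q12,q13} on symbol 0: members go to different blocks, giving {q5,q6,q12,q13} and {q1,q3,q7}.
Refine {q5,q6,q12,q13} on symbol 0: members go to different blocks, giving {q5,q6} and {q12,q13}.
On input 0, block {q0,q2,q4,q9,q11} splits into {q0,q2} and {q9,q11} and {q4}.
Split {q1,q3,q7} by δ(·,0) → {q1,q3} and {q7}.
The partition is now stable with 7 blocks: {q5,q6} | {q0,q2} | {q1,q3} | {q12,q13} | {q9,q11} | {q4} | {q7}.
q11 and q9 lie in the same block of the stable partition, so they are equivalent — no string distinguishes them.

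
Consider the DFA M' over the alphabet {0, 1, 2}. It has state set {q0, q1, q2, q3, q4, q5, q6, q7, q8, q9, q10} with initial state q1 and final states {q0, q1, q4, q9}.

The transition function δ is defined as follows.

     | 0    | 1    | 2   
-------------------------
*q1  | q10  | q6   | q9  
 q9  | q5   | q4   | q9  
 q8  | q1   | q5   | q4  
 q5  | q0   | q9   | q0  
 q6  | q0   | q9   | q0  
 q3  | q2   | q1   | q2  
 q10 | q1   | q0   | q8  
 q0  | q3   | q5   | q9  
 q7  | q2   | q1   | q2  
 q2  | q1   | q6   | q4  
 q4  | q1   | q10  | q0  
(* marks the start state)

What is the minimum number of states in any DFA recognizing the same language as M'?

8

States {q7} cannot be reached from the start state, so discard them.
Start with accepting vs non-accepting: {q0,q1,q4,q9} | {q2,q3,q5,q6,q8,q10}.
Split {q0,q1,q4,q9} by δ(·,0) → {q0,q1,q9} and {q4}.
Split {q0,q1,q9} by δ(·,1) → {q0,q1} and {q9}.
On input 0, block {q2,q3,q5,q6,q8,q10} splits into {q2,q5,q6,q8,q10} and {q3}.
On input 0, block {q0,q1} splits into {q0} and {q1}.
Refine {q2,q5,q6,q8,q10} on symbol 0: members go to different blocks, giving {q2,q8,q10} and {q5,q6}.
Split {q2,q8,q10} by δ(·,1) → {q2,q8} and {q10}.
The partition is now stable with 8 blocks: {q0} | {q2,q8} | {q4} | {q9} | {q3} | {q1} | {q5,q6} | {q10}.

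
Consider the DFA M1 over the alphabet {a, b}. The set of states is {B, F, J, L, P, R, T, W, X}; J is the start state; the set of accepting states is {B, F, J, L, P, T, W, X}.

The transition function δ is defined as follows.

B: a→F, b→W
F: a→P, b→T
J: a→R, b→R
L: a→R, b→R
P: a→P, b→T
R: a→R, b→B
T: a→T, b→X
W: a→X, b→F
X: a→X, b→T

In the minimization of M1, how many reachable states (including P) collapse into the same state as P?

Reachable states from the start: {B,F,J,P,R,T,W,X}. Unreachable: {L} — drop them.
Initial partition by acceptance: {B,F,J,P,T,W,X} | {R}.
On input a, block {B,F,J,P,T,W,X} splits into {B,F,P,T,W,X} and {J}.
Stable partition: {B,F,P,T,W,X} | {R} | {J} — 3 equivalence classes.
State P belongs to the block {B,F,P,T,W,X}, which has 6 states.

6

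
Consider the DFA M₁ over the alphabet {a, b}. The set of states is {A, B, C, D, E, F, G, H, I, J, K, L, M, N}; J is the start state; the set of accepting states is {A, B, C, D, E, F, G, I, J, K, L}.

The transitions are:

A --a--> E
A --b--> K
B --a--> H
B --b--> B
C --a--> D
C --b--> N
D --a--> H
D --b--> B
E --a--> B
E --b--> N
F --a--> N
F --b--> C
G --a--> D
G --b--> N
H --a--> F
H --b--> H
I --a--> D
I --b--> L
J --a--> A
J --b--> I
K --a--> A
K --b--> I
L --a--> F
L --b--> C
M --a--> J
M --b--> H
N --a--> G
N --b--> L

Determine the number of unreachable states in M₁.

BFS from J reaches {A, B, C, D, E, F, G, H, I, J, K, L, N}; the 1 state(s) M are never visited.

1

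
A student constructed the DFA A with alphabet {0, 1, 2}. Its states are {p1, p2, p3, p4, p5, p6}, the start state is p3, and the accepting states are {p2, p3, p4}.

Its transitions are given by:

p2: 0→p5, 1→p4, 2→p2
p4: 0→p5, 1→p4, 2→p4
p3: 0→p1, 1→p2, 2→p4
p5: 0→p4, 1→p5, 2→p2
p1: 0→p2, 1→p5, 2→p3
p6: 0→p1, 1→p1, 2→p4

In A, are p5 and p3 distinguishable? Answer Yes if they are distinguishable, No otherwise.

Reachable states from the start: {p1,p2,p3,p4,p5}. Unreachable: {p6} — drop them.
Start with accepting vs non-accepting: {p2,p3,p4} | {p1,p5}.
Stable partition: {p2,p3,p4} | {p1,p5} — 2 equivalence classes.
p5 and p3 end up in different blocks, so they are distinguishable. For instance, the string 'ε' is accepted from only p3.

Yes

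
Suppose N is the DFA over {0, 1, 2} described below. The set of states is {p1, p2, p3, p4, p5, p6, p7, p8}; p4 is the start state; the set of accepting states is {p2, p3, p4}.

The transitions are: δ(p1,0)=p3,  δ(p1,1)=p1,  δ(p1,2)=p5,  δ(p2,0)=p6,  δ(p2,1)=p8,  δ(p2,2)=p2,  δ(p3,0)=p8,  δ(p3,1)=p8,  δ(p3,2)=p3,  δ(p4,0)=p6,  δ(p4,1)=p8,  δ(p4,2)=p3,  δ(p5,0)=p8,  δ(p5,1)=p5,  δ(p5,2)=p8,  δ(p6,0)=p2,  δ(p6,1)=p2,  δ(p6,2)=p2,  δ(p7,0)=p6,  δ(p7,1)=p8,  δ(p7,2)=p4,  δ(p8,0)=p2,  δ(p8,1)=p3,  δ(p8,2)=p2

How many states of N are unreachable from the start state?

3

Starting at p4 and following transitions, the reachable set is {p2, p3, p4, p6, p8}. That leaves p1, p5, p7 unreachable — 3 in total.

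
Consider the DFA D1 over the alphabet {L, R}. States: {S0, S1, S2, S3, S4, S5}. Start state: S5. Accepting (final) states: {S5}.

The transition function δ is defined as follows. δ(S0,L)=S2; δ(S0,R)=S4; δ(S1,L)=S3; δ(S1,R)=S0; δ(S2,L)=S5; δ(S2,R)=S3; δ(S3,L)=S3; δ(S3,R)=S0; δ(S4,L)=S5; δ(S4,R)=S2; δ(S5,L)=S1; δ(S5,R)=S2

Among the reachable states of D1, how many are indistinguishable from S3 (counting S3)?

All states are reachable from the start state.
Start with accepting vs non-accepting: {S5} | {S0,S1,S2,S3,S4}.
Refine {S0,S1,S2,S3,S4} on symbol L: members go to different blocks, giving {S0,S1,S3} and {S2,S4}.
Refine {S0,S1,S3} on symbol L: members go to different blocks, giving {S1,S3} and {S0}.
Split {S2,S4} by δ(·,R) → {S2} and {S4}.
The partition is now stable with 5 blocks: {S5} | {S1,S3} | {S2} | {S0} | {S4}.
State S3 belongs to the block {S1,S3}, which has 2 states.

2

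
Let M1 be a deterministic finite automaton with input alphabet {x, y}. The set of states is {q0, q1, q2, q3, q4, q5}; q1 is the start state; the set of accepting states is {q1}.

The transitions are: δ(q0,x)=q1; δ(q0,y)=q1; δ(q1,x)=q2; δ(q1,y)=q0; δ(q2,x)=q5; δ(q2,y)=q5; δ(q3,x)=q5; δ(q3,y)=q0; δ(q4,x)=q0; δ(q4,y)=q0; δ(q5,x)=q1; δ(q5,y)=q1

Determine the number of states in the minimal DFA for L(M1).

3

Reachable states from the start: {q0,q1,q2,q5}. Unreachable: {q3,q4} — drop them.
Start with accepting vs non-accepting: {q1} | {q0,q2,q5}.
On input x, block {q0,q2,q5} splits into {q0,q5} and {q2}.
The partition is now stable with 3 blocks: {q1} | {q0,q5} | {q2}.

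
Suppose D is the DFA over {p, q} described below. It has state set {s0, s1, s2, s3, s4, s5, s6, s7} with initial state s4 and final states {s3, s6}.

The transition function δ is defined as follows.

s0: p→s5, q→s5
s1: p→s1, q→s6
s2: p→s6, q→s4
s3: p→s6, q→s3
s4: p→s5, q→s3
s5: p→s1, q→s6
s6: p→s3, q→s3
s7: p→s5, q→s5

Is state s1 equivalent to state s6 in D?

No

States {s0,s2,s7} cannot be reached from the start state, so discard them.
P0 = {s3,s6} | {s1,s4,s5}.
Stable partition: {s3,s6} | {s1,s4,s5} — 2 equivalence classes.
s1 and s6 end up in different blocks, so they are distinguishable. For instance, the string 'ε' is accepted from only s6.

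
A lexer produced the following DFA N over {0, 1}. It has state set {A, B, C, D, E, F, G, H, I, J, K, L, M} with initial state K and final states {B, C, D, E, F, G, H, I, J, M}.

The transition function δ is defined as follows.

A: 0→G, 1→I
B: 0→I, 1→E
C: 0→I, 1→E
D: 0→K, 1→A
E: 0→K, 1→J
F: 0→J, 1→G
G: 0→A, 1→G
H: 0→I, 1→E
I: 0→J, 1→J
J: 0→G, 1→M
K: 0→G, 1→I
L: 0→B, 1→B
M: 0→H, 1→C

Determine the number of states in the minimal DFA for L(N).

First remove the unreachable states {B,D,F,L}; 9 states remain.
P0 = {C,E,G,H,I,J,M} | {A,K}.
Refine {C,E,G,H,I,J,M} on symbol 0: members go to different blocks, giving {C,H,I,J,M} and {E,G}.
Refine {C,H,I,J,M} on symbol 0: members go to different blocks, giving {C,H,I,M} and {J}.
On input 0, block {C,H,I,M} splits into {C,H,M} and {I}.
Refine {C,H,M} on symbol 0: members go to different blocks, giving {C,H} and {M}.
On input 1, block {E,G} splits into {E} and {G}.
No further refinement is possible. Final partition (7 blocks): {C,H} | {A,K} | {E} | {J} | {I} | {M} | {G}.

7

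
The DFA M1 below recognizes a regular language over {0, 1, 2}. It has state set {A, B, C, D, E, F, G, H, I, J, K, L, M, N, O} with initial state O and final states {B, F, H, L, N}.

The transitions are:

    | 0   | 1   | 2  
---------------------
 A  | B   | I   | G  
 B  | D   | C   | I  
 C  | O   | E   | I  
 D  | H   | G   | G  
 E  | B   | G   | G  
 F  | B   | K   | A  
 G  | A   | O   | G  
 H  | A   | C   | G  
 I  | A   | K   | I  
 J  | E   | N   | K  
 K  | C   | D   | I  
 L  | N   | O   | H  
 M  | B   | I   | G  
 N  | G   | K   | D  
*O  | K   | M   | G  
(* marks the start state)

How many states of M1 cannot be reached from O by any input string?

4

BFS from O reaches {A, B, C, D, E, G, H, I, K, M, O}; the 4 state(s) F, J, L, N are never visited.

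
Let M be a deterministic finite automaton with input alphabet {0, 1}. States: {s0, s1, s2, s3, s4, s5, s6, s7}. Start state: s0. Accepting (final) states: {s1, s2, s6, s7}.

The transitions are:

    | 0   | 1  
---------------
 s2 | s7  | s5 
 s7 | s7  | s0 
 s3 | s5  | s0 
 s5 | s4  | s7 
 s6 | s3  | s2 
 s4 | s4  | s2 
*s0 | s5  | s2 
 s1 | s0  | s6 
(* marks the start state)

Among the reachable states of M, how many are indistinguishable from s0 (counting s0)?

3

Reachable states from the start: {s0,s2,s4,s5,s7}. Unreachable: {s1,s3,s6} — drop them.
Initial partition by acceptance: {s2,s7} | {s0,s4,s5}.
The partition is now stable with 2 blocks: {s2,s7} | {s0,s4,s5}.
The equivalence class containing s0 is {s0,s4,s5}, of size 3.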